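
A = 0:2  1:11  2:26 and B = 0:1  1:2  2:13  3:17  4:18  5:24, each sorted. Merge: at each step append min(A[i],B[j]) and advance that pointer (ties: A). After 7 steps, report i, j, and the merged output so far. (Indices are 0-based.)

i=0 j=0: A[i]=2>B[j]=1 take 1, j++
i=0 j=1: A[i]=2<=B[j]=2 take 2, i++
i=1 j=1: A[i]=11>B[j]=2 take 2, j++
i=1 j=2: A[i]=11<=B[j]=13 take 11, i++
i=2 j=2: A[i]=26>B[j]=13 take 13, j++
i=2 j=3: A[i]=26>B[j]=17 take 17, j++
i=2 j=4: A[i]=26>B[j]=18 take 18, j++

i=2, j=5, merged so far=[1, 2, 2, 11, 13, 17, 18]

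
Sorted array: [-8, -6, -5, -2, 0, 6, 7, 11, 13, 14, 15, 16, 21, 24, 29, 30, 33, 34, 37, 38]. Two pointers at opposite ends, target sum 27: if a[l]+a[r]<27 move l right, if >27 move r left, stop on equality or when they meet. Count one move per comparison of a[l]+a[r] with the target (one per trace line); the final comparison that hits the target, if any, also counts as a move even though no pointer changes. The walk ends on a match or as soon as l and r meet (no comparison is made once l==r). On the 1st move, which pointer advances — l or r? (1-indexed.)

r

l=1 r=20: -8+38=30 >27, r--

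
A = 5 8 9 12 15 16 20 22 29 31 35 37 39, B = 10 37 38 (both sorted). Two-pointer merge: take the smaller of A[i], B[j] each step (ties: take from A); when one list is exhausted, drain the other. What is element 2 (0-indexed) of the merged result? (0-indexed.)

merged[2] = 9

[i=0,j=0] A[i]=5<=B[j]=10 take 5 → i++
[i=1,j=0] A[i]=8<=B[j]=10 take 8 → i++
[i=2,j=0] A[i]=9<=B[j]=10 take 9 → i++
[i=3,j=0] A[i]=12>B[j]=10 take 10 → j++
[i=3,j=1] A[i]=12<=B[j]=37 take 12 → i++
[i=4,j=1] A[i]=15<=B[j]=37 take 15 → i++
[i=5,j=1] A[i]=16<=B[j]=37 take 16 → i++
[i=6,j=1] A[i]=20<=B[j]=37 take 20 → i++
[i=7,j=1] A[i]=22<=B[j]=37 take 22 → i++
[i=8,j=1] A[i]=29<=B[j]=37 take 29 → i++
[i=9,j=1] A[i]=31<=B[j]=37 take 31 → i++
[i=10,j=1] A[i]=35<=B[j]=37 take 35 → i++
[i=11,j=1] A[i]=37<=B[j]=37 take 37 → i++
[i=12,j=1] A[i]=39>B[j]=37 take 37 → j++
[i=12,j=2] A[i]=39>B[j]=38 take 38 → j++
[i=12,j=3] B done, take A[i]=39 → i++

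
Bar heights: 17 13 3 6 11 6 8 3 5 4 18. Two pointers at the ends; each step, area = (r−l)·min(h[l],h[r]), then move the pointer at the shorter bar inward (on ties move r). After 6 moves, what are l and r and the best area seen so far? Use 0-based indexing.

l=0 r=10: min(17,18)*10=170 best=170 *, l++
l=1 r=10: min(13,18)*9=117 best=170, l++
l=2 r=10: min(3,18)*8=24 best=170, l++
l=3 r=10: min(6,18)*7=42 best=170, l++
l=4 r=10: min(11,18)*6=66 best=170, l++
l=5 r=10: min(6,18)*5=30 best=170, l++

l=6, r=10, best area=170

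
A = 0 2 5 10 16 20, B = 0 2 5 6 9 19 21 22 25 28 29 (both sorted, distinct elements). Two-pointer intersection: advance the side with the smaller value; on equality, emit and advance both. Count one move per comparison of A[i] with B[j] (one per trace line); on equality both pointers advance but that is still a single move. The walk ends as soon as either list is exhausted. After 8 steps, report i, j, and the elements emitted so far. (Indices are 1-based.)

i=6, j=7, emitted=[0, 2, 5]

i=1 j=1: 0==0 emit, i++,j++
i=2 j=2: 2==2 emit, i++,j++
i=3 j=3: 5==5 emit, i++,j++
i=4 j=4: 10>6, j++
i=4 j=5: 10>9, j++
i=4 j=6: 10<19, i++
i=5 j=6: 16<19, i++
i=6 j=6: 20>19, j++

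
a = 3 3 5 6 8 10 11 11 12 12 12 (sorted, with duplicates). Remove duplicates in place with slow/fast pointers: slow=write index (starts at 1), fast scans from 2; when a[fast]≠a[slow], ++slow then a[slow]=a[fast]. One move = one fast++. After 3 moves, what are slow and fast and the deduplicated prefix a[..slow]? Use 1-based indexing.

slow=1 fast=2: a[fast]=3=a[slow] dup, fast++
slow=1 fast=3: a[fast]=5≠a[slow]=3 write a[2]=5, slow++,fast++
slow=2 fast=4: a[fast]=6≠a[slow]=5 write a[3]=6, slow++,fast++

slow=3, fast=5, prefix=[3, 5, 6]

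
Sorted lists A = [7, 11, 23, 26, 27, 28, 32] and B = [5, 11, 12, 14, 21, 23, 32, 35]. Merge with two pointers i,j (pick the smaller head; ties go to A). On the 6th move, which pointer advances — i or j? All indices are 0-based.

[i=0,j=0] A[i]=7>B[j]=5 take 5 → j++
[i=0,j=1] A[i]=7<=B[j]=11 take 7 → i++
[i=1,j=1] A[i]=11<=B[j]=11 take 11 → i++
[i=2,j=1] A[i]=23>B[j]=11 take 11 → j++
[i=2,j=2] A[i]=23>B[j]=12 take 12 → j++
[i=2,j=3] A[i]=23>B[j]=14 take 14 → j++

j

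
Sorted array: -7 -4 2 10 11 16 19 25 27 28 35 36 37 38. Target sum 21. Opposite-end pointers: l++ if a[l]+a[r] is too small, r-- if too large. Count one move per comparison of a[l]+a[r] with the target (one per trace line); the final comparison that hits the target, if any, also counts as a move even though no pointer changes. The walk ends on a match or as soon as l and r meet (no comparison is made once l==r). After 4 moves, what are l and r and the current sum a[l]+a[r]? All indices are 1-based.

l=1, r=10, sum=21

l=1 r=14: -7+38=31 >21, r--
l=1 r=13: -7+37=30 >21, r--
l=1 r=12: -7+36=29 >21, r--
l=1 r=11: -7+35=28 >21, r--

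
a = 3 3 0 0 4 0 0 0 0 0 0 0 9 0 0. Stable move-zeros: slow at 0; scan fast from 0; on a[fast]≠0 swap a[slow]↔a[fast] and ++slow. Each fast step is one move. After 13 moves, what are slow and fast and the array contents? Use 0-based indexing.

(s=0,f=0) a[fast]=3≠0 swap→a[0]=3 → slow++,fast++
(s=1,f=1) a[fast]=3≠0 swap→a[1]=3 → slow++,fast++
(s=2,f=2) a[fast]=0 → fast++
(s=2,f=3) a[fast]=0 → fast++
(s=2,f=4) a[fast]=4≠0 swap→a[2]=4 → slow++,fast++
(s=3,f=5) a[fast]=0 → fast++
(s=3,f=6) a[fast]=0 → fast++
(s=3,f=7) a[fast]=0 → fast++
(s=3,f=8) a[fast]=0 → fast++
(s=3,f=9) a[fast]=0 → fast++
(s=3,f=10) a[fast]=0 → fast++
(s=3,f=11) a[fast]=0 → fast++
(s=3,f=12) a[fast]=9≠0 swap→a[3]=9 → slow++,fast++

slow=4, fast=13, a=[3, 3, 4, 9, 0, 0, 0, 0, 0, 0, 0, 0, 0, 0, 0]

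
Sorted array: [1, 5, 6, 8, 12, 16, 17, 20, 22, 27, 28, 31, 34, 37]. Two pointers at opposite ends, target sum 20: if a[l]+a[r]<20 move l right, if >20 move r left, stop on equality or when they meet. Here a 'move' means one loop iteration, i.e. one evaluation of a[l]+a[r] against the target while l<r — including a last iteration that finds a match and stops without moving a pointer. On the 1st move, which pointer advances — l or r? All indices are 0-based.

[0,13] 1+37=38 >20 → r--

r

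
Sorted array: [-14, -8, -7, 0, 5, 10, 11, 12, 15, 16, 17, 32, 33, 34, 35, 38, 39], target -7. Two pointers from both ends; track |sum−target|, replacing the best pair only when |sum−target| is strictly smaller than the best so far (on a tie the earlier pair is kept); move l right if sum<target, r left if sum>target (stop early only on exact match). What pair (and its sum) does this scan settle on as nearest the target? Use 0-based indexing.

l=0 r=16: -14+39=25 d=32 *, r--
l=0 r=15: -14+38=24 d=31 *, r--
l=0 r=14: -14+35=21 d=28 *, r--
l=0 r=13: -14+34=20 d=27 *, r--
l=0 r=12: -14+33=19 d=26 *, r--
l=0 r=11: -14+32=18 d=25 *, r--
l=0 r=10: -14+17=3 d=10 *, r--
l=0 r=9: -14+16=2 d=9 *, r--
l=0 r=8: -14+15=1 d=8 *, r--
l=0 r=7: -14+12=-2 d=5 *, r--
l=0 r=6: -14+11=-3 d=4 *, r--
l=0 r=5: -14+10=-4 d=3 *, r--
l=0 r=4: -14+5=-9 d=2 *, l++
l=1 r=4: -8+5=-3 d=4, r--
l=1 r=3: -8+0=-8 d=1 *, l++
l=2 r=3: -7+0=-7 d=0 *, stop

pair (-7, 0) with sum -7 (|Δ|=0)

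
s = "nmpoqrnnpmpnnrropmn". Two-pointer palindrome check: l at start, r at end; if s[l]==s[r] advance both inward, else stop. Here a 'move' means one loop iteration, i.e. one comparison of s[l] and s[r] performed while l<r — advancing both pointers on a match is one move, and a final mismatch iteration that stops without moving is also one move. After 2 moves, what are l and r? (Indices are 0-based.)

l=0 r=18: 'n'=='n', l++,r--
l=1 r=17: 'm'=='m', l++,r--

l=2, r=16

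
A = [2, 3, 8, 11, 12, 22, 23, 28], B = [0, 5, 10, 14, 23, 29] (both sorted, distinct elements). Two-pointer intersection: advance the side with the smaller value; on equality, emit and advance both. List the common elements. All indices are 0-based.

intersection = [23]

[i=0,j=0] 2>0 → j++
[i=0,j=1] 2<5 → i++
[i=1,j=1] 3<5 → i++
[i=2,j=1] 8>5 → j++
[i=2,j=2] 8<10 → i++
[i=3,j=2] 11>10 → j++
[i=3,j=3] 11<14 → i++
[i=4,j=3] 12<14 → i++
[i=5,j=3] 22>14 → j++
[i=5,j=4] 22<23 → i++
[i=6,j=4] 23==23 emit → i++,j++
[i=7,j=5] 28<29 → i++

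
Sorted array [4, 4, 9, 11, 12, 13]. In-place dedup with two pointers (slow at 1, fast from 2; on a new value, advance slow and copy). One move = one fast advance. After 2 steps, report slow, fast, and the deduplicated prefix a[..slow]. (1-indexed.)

slow=2, fast=4, prefix=[4, 9]

slow=1 fast=2: a[fast]=4=a[slow] dup, fast++
slow=1 fast=3: a[fast]=9≠a[slow]=4 write a[2]=9, slow++,fast++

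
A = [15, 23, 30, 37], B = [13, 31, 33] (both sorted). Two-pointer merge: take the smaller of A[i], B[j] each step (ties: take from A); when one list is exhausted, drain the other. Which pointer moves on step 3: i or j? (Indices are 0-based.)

i

i=0 j=0: A[i]=15>B[j]=13 take 13, j++
i=0 j=1: A[i]=15<=B[j]=31 take 15, i++
i=1 j=1: A[i]=23<=B[j]=31 take 23, i++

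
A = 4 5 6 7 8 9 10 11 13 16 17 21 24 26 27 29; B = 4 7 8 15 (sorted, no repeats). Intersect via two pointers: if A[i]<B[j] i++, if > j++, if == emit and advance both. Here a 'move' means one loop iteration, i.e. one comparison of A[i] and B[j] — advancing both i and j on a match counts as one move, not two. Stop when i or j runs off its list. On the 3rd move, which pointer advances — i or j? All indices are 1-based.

i

[i=1,j=1] 4==4 emit → i++,j++
[i=2,j=2] 5<7 → i++
[i=3,j=2] 6<7 → i++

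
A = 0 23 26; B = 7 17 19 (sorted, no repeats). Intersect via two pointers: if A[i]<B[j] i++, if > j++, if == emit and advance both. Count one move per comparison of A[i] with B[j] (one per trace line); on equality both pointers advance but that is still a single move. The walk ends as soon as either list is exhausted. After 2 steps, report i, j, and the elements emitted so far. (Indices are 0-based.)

i=1, j=1, emitted=[]

[i=0,j=0] 0<7 → i++
[i=1,j=0] 23>7 → j++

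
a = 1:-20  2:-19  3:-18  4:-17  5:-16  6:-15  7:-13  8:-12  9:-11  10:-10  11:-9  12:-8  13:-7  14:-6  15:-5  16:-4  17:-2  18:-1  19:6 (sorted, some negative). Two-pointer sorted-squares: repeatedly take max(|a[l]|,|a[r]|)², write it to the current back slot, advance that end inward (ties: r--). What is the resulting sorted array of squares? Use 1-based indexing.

[1, 4, 16, 25, 36, 36, 49, 64, 81, 100, 121, 144, 169, 225, 256, 289, 324, 361, 400]

l=1 r=19: |-20|>|6| out[19]=400, l++
l=2 r=19: |-19|>|6| out[18]=361, l++
l=3 r=19: |-18|>|6| out[17]=324, l++
l=4 r=19: |-17|>|6| out[16]=289, l++
l=5 r=19: |-16|>|6| out[15]=256, l++
l=6 r=19: |-15|>|6| out[14]=225, l++
l=7 r=19: |-13|>|6| out[13]=169, l++
l=8 r=19: |-12|>|6| out[12]=144, l++
l=9 r=19: |-11|>|6| out[11]=121, l++
l=10 r=19: |-10|>|6| out[10]=100, l++
l=11 r=19: |-9|>|6| out[9]=81, l++
l=12 r=19: |-8|>|6| out[8]=64, l++
l=13 r=19: |-7|>|6| out[7]=49, l++
l=14 r=19: |-6|<=|6| out[6]=36, r--
l=14 r=18: |-6|>|-1| out[5]=36, l++
l=15 r=18: |-5|>|-1| out[4]=25, l++
l=16 r=18: |-4|>|-1| out[3]=16, l++
l=17 r=18: |-2|>|-1| out[2]=4, l++
l=18 r=18: |-1|<=|-1| out[1]=1, r--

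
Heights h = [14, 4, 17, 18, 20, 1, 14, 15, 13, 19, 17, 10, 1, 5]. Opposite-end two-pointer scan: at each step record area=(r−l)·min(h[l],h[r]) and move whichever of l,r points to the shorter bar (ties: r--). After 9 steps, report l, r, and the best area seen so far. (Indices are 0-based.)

l=4, r=8, best area=140

l=0 r=13: min(14,5)*13=65 best=65 *, r--
l=0 r=12: min(14,1)*12=12 best=65, r--
l=0 r=11: min(14,10)*11=110 best=110 *, r--
l=0 r=10: min(14,17)*10=140 best=140 *, l++
l=1 r=10: min(4,17)*9=36 best=140, l++
l=2 r=10: min(17,17)*8=136 best=140, r--
l=2 r=9: min(17,19)*7=119 best=140, l++
l=3 r=9: min(18,19)*6=108 best=140, l++
l=4 r=9: min(20,19)*5=95 best=140, r--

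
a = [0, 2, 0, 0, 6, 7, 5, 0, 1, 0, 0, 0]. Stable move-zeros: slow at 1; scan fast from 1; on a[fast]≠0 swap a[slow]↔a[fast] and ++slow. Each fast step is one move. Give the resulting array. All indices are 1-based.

[2, 6, 7, 5, 1, 0, 0, 0, 0, 0, 0, 0]

(s=1,f=1) a[fast]=0 → fast++
(s=1,f=2) a[fast]=2≠0 swap→a[1]=2 → slow++,fast++
(s=2,f=3) a[fast]=0 → fast++
(s=2,f=4) a[fast]=0 → fast++
(s=2,f=5) a[fast]=6≠0 swap→a[2]=6 → slow++,fast++
(s=3,f=6) a[fast]=7≠0 swap→a[3]=7 → slow++,fast++
(s=4,f=7) a[fast]=5≠0 swap→a[4]=5 → slow++,fast++
(s=5,f=8) a[fast]=0 → fast++
(s=5,f=9) a[fast]=1≠0 swap→a[5]=1 → slow++,fast++
(s=6,f=10) a[fast]=0 → fast++
(s=6,f=11) a[fast]=0 → fast++
(s=6,f=12) a[fast]=0 → fast++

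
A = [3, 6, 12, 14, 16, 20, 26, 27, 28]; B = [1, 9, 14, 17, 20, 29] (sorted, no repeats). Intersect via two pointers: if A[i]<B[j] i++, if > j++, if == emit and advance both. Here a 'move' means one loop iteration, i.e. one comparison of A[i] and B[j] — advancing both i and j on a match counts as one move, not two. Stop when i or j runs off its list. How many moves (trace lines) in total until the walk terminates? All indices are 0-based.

12 moves

i=0 j=0: 3>1, j++
i=0 j=1: 3<9, i++
i=1 j=1: 6<9, i++
i=2 j=1: 12>9, j++
i=2 j=2: 12<14, i++
i=3 j=2: 14==14 emit, i++,j++
i=4 j=3: 16<17, i++
i=5 j=3: 20>17, j++
i=5 j=4: 20==20 emit, i++,j++
i=6 j=5: 26<29, i++
i=7 j=5: 27<29, i++
i=8 j=5: 28<29, i++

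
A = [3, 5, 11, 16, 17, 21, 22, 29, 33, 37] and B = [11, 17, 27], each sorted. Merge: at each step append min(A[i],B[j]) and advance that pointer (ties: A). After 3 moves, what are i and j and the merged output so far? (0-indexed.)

i=3, j=0, merged so far=[3, 5, 11]

[i=0,j=0] A[i]=3<=B[j]=11 take 3 → i++
[i=1,j=0] A[i]=5<=B[j]=11 take 5 → i++
[i=2,j=0] A[i]=11<=B[j]=11 take 11 → i++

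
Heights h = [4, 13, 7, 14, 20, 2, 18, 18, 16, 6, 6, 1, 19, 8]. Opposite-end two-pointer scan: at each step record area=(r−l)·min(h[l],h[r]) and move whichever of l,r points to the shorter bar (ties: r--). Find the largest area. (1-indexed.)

[1,14] min(4,8)*13=52 best=52 * → l++
[2,14] min(13,8)*12=96 best=96 * → r--
[2,13] min(13,19)*11=143 best=143 * → l++
[3,13] min(7,19)*10=70 best=143 → l++
[4,13] min(14,19)*9=126 best=143 → l++
[5,13] min(20,19)*8=152 best=152 * → r--
[5,12] min(20,1)*7=7 best=152 → r--
[5,11] min(20,6)*6=36 best=152 → r--
[5,10] min(20,6)*5=30 best=152 → r--
[5,9] min(20,16)*4=64 best=152 → r--
[5,8] min(20,18)*3=54 best=152 → r--
[5,7] min(20,18)*2=36 best=152 → r--
[5,6] min(20,2)*1=2 best=152 → r--

max area = 152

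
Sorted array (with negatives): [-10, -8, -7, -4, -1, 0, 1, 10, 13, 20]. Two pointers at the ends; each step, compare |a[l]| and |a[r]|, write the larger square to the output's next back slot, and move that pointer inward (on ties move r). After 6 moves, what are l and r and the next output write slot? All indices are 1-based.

l=1 r=10: |-10|<=|20| out[10]=400, r--
l=1 r=9: |-10|<=|13| out[9]=169, r--
l=1 r=8: |-10|<=|10| out[8]=100, r--
l=1 r=7: |-10|>|1| out[7]=100, l++
l=2 r=7: |-8|>|1| out[6]=64, l++
l=3 r=7: |-7|>|1| out[5]=49, l++

l=4, r=7, next write slot=4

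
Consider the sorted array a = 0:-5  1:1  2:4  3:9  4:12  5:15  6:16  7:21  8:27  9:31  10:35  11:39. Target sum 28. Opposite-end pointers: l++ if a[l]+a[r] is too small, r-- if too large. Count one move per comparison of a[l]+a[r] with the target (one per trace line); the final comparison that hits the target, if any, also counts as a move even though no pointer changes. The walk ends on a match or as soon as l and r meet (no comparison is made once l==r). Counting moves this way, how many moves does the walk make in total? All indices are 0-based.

l=0 r=11: -5+39=34 >28, r--
l=0 r=10: -5+35=30 >28, r--
l=0 r=9: -5+31=26 <28, l++
l=1 r=9: 1+31=32 >28, r--
l=1 r=8: 1+27=28, found

5 moves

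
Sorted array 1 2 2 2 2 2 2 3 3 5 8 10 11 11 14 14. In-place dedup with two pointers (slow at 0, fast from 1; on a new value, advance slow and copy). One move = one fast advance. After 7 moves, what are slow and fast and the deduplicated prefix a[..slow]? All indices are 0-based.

slow=2, fast=8, prefix=[1, 2, 3]

(s=0,f=1) a[fast]=2≠a[slow]=1 write a[1]=2 → slow++,fast++
(s=1,f=2) a[fast]=2=a[slow] dup → fast++
(s=1,f=3) a[fast]=2=a[slow] dup → fast++
(s=1,f=4) a[fast]=2=a[slow] dup → fast++
(s=1,f=5) a[fast]=2=a[slow] dup → fast++
(s=1,f=6) a[fast]=2=a[slow] dup → fast++
(s=1,f=7) a[fast]=3≠a[slow]=2 write a[2]=3 → slow++,fast++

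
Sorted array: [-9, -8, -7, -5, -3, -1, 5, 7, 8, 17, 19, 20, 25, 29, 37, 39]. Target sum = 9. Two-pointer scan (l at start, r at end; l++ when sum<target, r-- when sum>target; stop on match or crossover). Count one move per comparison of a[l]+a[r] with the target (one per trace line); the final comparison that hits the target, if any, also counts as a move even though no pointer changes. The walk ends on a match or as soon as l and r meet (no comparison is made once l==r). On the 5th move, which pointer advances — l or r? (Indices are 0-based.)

[0,15] -9+39=30 >9 → r--
[0,14] -9+37=28 >9 → r--
[0,13] -9+29=20 >9 → r--
[0,12] -9+25=16 >9 → r--
[0,11] -9+20=11 >9 → r--

r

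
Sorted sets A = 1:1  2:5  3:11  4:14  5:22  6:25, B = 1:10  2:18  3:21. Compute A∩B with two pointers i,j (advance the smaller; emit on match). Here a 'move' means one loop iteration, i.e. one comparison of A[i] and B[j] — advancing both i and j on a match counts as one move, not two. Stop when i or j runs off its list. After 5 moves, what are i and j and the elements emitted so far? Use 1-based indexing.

i=5, j=2, emitted=[]

i=1 j=1: 1<10, i++
i=2 j=1: 5<10, i++
i=3 j=1: 11>10, j++
i=3 j=2: 11<18, i++
i=4 j=2: 14<18, i++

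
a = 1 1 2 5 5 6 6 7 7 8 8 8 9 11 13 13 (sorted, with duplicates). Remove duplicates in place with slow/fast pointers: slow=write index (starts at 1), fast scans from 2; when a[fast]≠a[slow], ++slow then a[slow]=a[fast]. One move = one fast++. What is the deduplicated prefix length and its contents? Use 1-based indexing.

length 9; prefix = [1, 2, 5, 6, 7, 8, 9, 11, 13]

slow=1 fast=2: a[fast]=1=a[slow] dup, fast++
slow=1 fast=3: a[fast]=2≠a[slow]=1 write a[2]=2, slow++,fast++
slow=2 fast=4: a[fast]=5≠a[slow]=2 write a[3]=5, slow++,fast++
slow=3 fast=5: a[fast]=5=a[slow] dup, fast++
slow=3 fast=6: a[fast]=6≠a[slow]=5 write a[4]=6, slow++,fast++
slow=4 fast=7: a[fast]=6=a[slow] dup, fast++
slow=4 fast=8: a[fast]=7≠a[slow]=6 write a[5]=7, slow++,fast++
slow=5 fast=9: a[fast]=7=a[slow] dup, fast++
slow=5 fast=10: a[fast]=8≠a[slow]=7 write a[6]=8, slow++,fast++
slow=6 fast=11: a[fast]=8=a[slow] dup, fast++
slow=6 fast=12: a[fast]=8=a[slow] dup, fast++
slow=6 fast=13: a[fast]=9≠a[slow]=8 write a[7]=9, slow++,fast++
slow=7 fast=14: a[fast]=11≠a[slow]=9 write a[8]=11, slow++,fast++
slow=8 fast=15: a[fast]=13≠a[slow]=11 write a[9]=13, slow++,fast++
slow=9 fast=16: a[fast]=13=a[slow] dup, fast++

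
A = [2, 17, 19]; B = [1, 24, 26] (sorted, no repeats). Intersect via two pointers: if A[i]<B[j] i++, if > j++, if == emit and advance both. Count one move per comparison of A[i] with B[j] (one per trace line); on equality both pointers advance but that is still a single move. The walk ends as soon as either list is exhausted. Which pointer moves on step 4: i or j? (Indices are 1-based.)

[i=1,j=1] 2>1 → j++
[i=1,j=2] 2<24 → i++
[i=2,j=2] 17<24 → i++
[i=3,j=2] 19<24 → i++

i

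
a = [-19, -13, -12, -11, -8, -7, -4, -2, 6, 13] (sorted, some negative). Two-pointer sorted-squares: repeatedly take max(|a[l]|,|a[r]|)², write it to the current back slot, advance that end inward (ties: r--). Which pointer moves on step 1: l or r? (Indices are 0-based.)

l

l=0 r=9: |-19|>|13| out[9]=361, l++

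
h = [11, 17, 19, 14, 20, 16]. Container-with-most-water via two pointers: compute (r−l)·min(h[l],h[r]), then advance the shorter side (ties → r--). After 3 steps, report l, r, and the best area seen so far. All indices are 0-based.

l=0 r=5: min(11,16)*5=55 best=55 *, l++
l=1 r=5: min(17,16)*4=64 best=64 *, r--
l=1 r=4: min(17,20)*3=51 best=64, l++

l=2, r=4, best area=64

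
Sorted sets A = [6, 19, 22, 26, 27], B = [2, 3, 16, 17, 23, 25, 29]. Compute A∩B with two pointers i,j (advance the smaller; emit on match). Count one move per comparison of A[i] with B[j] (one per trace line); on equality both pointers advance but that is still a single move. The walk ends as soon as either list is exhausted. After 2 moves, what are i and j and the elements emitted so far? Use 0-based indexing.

i=0, j=2, emitted=[]

[i=0,j=0] 6>2 → j++
[i=0,j=1] 6>3 → j++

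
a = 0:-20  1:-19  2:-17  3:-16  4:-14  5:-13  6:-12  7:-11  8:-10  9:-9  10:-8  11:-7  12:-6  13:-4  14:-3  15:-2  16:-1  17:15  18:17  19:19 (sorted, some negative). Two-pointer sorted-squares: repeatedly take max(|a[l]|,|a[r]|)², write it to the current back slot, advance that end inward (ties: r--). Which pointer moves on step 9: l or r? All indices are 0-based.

l

[0,19] |-20|>|19| out[19]=400 → l++
[1,19] |-19|<=|19| out[18]=361 → r--
[1,18] |-19|>|17| out[17]=361 → l++
[2,18] |-17|<=|17| out[16]=289 → r--
[2,17] |-17|>|15| out[15]=289 → l++
[3,17] |-16|>|15| out[14]=256 → l++
[4,17] |-14|<=|15| out[13]=225 → r--
[4,16] |-14|>|-1| out[12]=196 → l++
[5,16] |-13|>|-1| out[11]=169 → l++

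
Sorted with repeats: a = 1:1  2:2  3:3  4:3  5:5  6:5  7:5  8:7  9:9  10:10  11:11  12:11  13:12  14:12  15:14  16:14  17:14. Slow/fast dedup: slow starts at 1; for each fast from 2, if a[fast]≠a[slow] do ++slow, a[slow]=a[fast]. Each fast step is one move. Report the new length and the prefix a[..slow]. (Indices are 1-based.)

length 10; prefix = [1, 2, 3, 5, 7, 9, 10, 11, 12, 14]

(s=1,f=2) a[fast]=2≠a[slow]=1 write a[2]=2 → slow++,fast++
(s=2,f=3) a[fast]=3≠a[slow]=2 write a[3]=3 → slow++,fast++
(s=3,f=4) a[fast]=3=a[slow] dup → fast++
(s=3,f=5) a[fast]=5≠a[slow]=3 write a[4]=5 → slow++,fast++
(s=4,f=6) a[fast]=5=a[slow] dup → fast++
(s=4,f=7) a[fast]=5=a[slow] dup → fast++
(s=4,f=8) a[fast]=7≠a[slow]=5 write a[5]=7 → slow++,fast++
(s=5,f=9) a[fast]=9≠a[slow]=7 write a[6]=9 → slow++,fast++
(s=6,f=10) a[fast]=10≠a[slow]=9 write a[7]=10 → slow++,fast++
(s=7,f=11) a[fast]=11≠a[slow]=10 write a[8]=11 → slow++,fast++
(s=8,f=12) a[fast]=11=a[slow] dup → fast++
(s=8,f=13) a[fast]=12≠a[slow]=11 write a[9]=12 → slow++,fast++
(s=9,f=14) a[fast]=12=a[slow] dup → fast++
(s=9,f=15) a[fast]=14≠a[slow]=12 write a[10]=14 → slow++,fast++
(s=10,f=16) a[fast]=14=a[slow] dup → fast++
(s=10,f=17) a[fast]=14=a[slow] dup → fast++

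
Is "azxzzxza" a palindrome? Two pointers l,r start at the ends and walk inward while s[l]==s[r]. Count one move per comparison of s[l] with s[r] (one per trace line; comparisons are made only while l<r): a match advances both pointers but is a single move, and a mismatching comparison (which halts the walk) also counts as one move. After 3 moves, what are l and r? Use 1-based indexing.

l=1 r=8: 'a'=='a', l++,r--
l=2 r=7: 'z'=='z', l++,r--
l=3 r=6: 'x'=='x', l++,r--

l=4, r=5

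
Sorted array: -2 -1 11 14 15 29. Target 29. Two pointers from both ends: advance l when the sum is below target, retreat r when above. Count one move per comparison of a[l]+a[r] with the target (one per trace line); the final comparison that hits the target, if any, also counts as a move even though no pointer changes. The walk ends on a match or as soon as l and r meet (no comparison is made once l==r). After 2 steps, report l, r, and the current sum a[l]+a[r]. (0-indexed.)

l=2, r=5, sum=40

[0,5] -2+29=27 <29 → l++
[1,5] -1+29=28 <29 → l++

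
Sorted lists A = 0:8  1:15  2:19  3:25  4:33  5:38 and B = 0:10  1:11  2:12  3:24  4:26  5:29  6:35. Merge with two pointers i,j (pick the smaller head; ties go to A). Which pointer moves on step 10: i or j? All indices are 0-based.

i=0 j=0: A[i]=8<=B[j]=10 take 8, i++
i=1 j=0: A[i]=15>B[j]=10 take 10, j++
i=1 j=1: A[i]=15>B[j]=11 take 11, j++
i=1 j=2: A[i]=15>B[j]=12 take 12, j++
i=1 j=3: A[i]=15<=B[j]=24 take 15, i++
i=2 j=3: A[i]=19<=B[j]=24 take 19, i++
i=3 j=3: A[i]=25>B[j]=24 take 24, j++
i=3 j=4: A[i]=25<=B[j]=26 take 25, i++
i=4 j=4: A[i]=33>B[j]=26 take 26, j++
i=4 j=5: A[i]=33>B[j]=29 take 29, j++

j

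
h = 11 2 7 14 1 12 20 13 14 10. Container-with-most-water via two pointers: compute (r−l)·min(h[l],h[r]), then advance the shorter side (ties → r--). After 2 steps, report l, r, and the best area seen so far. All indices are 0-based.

l=1, r=8, best area=90

l=0 r=9: min(11,10)*9=90 best=90 *, r--
l=0 r=8: min(11,14)*8=88 best=90, l++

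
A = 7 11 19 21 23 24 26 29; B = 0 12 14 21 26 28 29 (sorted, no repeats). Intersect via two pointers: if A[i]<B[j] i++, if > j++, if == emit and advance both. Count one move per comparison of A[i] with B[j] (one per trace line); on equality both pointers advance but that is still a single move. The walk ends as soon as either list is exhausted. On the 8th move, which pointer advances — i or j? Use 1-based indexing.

i=1 j=1: 7>0, j++
i=1 j=2: 7<12, i++
i=2 j=2: 11<12, i++
i=3 j=2: 19>12, j++
i=3 j=3: 19>14, j++
i=3 j=4: 19<21, i++
i=4 j=4: 21==21 emit, i++,j++
i=5 j=5: 23<26, i++

i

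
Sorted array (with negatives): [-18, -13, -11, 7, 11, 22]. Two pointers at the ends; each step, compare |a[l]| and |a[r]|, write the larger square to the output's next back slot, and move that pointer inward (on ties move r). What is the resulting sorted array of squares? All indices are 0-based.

[49, 121, 121, 169, 324, 484]

[0,5] |-18|<=|22| out[5]=484 → r--
[0,4] |-18|>|11| out[4]=324 → l++
[1,4] |-13|>|11| out[3]=169 → l++
[2,4] |-11|<=|11| out[2]=121 → r--
[2,3] |-11|>|7| out[1]=121 → l++
[3,3] |7|<=|7| out[0]=49 → r--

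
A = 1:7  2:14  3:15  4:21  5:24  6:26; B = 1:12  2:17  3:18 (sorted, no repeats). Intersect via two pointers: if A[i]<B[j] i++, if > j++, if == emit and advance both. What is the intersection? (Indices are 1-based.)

intersection = []

i=1 j=1: 7<12, i++
i=2 j=1: 14>12, j++
i=2 j=2: 14<17, i++
i=3 j=2: 15<17, i++
i=4 j=2: 21>17, j++
i=4 j=3: 21>18, j++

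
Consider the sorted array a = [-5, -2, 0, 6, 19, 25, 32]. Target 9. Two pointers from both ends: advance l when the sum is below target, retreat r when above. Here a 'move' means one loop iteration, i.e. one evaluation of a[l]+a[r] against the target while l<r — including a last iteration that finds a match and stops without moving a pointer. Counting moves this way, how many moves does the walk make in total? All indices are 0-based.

6 moves

[0,6] -5+32=27 >9 → r--
[0,5] -5+25=20 >9 → r--
[0,4] -5+19=14 >9 → r--
[0,3] -5+6=1 <9 → l++
[1,3] -2+6=4 <9 → l++
[2,3] 0+6=6 <9 → l++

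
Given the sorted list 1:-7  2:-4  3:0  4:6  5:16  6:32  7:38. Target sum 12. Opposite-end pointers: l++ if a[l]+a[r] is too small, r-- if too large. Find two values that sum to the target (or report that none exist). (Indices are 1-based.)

[1,7] -7+38=31 >12 → r--
[1,6] -7+32=25 >12 → r--
[1,5] -7+16=9 <12 → l++
[2,5] -4+16=12 → found

(-4, 16)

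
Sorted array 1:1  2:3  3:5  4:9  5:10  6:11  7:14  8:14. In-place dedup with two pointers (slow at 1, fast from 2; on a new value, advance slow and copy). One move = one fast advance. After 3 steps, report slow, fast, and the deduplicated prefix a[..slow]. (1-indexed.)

slow=1 fast=2: a[fast]=3≠a[slow]=1 write a[2]=3, slow++,fast++
slow=2 fast=3: a[fast]=5≠a[slow]=3 write a[3]=5, slow++,fast++
slow=3 fast=4: a[fast]=9≠a[slow]=5 write a[4]=9, slow++,fast++

slow=4, fast=5, prefix=[1, 3, 5, 9]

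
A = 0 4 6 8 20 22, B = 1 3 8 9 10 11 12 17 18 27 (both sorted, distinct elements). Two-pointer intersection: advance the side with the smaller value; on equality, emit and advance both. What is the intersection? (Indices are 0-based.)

intersection = [8]

[i=0,j=0] 0<1 → i++
[i=1,j=0] 4>1 → j++
[i=1,j=1] 4>3 → j++
[i=1,j=2] 4<8 → i++
[i=2,j=2] 6<8 → i++
[i=3,j=2] 8==8 emit → i++,j++
[i=4,j=3] 20>9 → j++
[i=4,j=4] 20>10 → j++
[i=4,j=5] 20>11 → j++
[i=4,j=6] 20>12 → j++
[i=4,j=7] 20>17 → j++
[i=4,j=8] 20>18 → j++
[i=4,j=9] 20<27 → i++
[i=5,j=9] 22<27 → i++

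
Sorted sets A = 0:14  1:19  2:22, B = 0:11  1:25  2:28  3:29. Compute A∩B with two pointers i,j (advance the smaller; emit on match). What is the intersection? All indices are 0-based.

i=0 j=0: 14>11, j++
i=0 j=1: 14<25, i++
i=1 j=1: 19<25, i++
i=2 j=1: 22<25, i++

intersection = []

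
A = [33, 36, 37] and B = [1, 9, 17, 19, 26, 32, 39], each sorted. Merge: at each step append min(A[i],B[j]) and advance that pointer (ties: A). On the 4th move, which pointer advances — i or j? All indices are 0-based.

j

i=0 j=0: A[i]=33>B[j]=1 take 1, j++
i=0 j=1: A[i]=33>B[j]=9 take 9, j++
i=0 j=2: A[i]=33>B[j]=17 take 17, j++
i=0 j=3: A[i]=33>B[j]=19 take 19, j++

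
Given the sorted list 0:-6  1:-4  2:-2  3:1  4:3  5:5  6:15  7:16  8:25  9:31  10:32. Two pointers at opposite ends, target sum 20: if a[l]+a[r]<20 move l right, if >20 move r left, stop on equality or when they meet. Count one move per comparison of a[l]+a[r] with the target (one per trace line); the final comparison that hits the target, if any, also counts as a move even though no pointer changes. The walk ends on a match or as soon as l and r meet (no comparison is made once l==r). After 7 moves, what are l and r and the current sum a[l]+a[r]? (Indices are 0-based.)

[0,10] -6+32=26 >20 → r--
[0,9] -6+31=25 >20 → r--
[0,8] -6+25=19 <20 → l++
[1,8] -4+25=21 >20 → r--
[1,7] -4+16=12 <20 → l++
[2,7] -2+16=14 <20 → l++
[3,7] 1+16=17 <20 → l++

l=4, r=7, sum=19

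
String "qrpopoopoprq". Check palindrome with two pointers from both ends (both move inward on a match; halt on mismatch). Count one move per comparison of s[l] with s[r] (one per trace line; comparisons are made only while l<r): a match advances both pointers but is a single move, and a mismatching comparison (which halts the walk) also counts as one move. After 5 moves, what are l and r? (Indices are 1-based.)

[1,12] 'q'=='q' → l++,r--
[2,11] 'r'=='r' → l++,r--
[3,10] 'p'=='p' → l++,r--
[4,9] 'o'=='o' → l++,r--
[5,8] 'p'=='p' → l++,r--

l=6, r=7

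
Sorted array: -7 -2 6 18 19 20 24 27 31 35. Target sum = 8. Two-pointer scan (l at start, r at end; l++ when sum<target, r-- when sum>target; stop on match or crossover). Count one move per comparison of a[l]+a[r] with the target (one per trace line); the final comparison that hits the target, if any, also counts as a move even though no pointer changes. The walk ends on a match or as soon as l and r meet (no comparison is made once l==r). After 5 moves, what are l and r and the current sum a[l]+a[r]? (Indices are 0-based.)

l=0, r=4, sum=12

[0,9] -7+35=28 >8 → r--
[0,8] -7+31=24 >8 → r--
[0,7] -7+27=20 >8 → r--
[0,6] -7+24=17 >8 → r--
[0,5] -7+20=13 >8 → r--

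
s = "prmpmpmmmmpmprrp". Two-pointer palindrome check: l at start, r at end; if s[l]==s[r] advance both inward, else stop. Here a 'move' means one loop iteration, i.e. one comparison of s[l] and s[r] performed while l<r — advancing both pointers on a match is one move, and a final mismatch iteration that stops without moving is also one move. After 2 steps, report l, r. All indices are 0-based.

l=2, r=13

l=0 r=15: 'p'=='p', l++,r--
l=1 r=14: 'r'=='r', l++,r--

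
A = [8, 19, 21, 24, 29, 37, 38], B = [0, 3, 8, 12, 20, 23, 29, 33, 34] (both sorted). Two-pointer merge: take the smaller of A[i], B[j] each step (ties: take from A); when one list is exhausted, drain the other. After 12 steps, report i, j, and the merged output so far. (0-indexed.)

[i=0,j=0] A[i]=8>B[j]=0 take 0 → j++
[i=0,j=1] A[i]=8>B[j]=3 take 3 → j++
[i=0,j=2] A[i]=8<=B[j]=8 take 8 → i++
[i=1,j=2] A[i]=19>B[j]=8 take 8 → j++
[i=1,j=3] A[i]=19>B[j]=12 take 12 → j++
[i=1,j=4] A[i]=19<=B[j]=20 take 19 → i++
[i=2,j=4] A[i]=21>B[j]=20 take 20 → j++
[i=2,j=5] A[i]=21<=B[j]=23 take 21 → i++
[i=3,j=5] A[i]=24>B[j]=23 take 23 → j++
[i=3,j=6] A[i]=24<=B[j]=29 take 24 → i++
[i=4,j=6] A[i]=29<=B[j]=29 take 29 → i++
[i=5,j=6] A[i]=37>B[j]=29 take 29 → j++

i=5, j=7, merged so far=[0, 3, 8, 8, 12, 19, 20, 21, 23, 24, 29, 29]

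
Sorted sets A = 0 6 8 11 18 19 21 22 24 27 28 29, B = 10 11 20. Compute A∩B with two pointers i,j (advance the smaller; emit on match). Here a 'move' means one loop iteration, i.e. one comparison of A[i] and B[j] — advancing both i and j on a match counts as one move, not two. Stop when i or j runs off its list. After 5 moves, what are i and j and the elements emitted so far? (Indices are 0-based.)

i=4, j=2, emitted=[11]

[i=0,j=0] 0<10 → i++
[i=1,j=0] 6<10 → i++
[i=2,j=0] 8<10 → i++
[i=3,j=0] 11>10 → j++
[i=3,j=1] 11==11 emit → i++,j++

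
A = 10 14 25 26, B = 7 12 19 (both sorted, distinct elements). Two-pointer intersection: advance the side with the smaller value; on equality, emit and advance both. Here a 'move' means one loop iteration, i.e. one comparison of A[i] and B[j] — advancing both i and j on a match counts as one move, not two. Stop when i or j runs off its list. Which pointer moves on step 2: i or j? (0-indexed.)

i=0 j=0: 10>7, j++
i=0 j=1: 10<12, i++

i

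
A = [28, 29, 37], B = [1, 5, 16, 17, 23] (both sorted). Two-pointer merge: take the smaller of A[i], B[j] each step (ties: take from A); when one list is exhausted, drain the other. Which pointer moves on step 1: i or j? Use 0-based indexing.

[i=0,j=0] A[i]=28>B[j]=1 take 1 → j++

j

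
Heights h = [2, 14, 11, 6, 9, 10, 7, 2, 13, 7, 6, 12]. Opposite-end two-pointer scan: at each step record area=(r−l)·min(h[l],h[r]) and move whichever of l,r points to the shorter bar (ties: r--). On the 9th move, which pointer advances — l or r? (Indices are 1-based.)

l=1 r=12: min(2,12)*11=22 best=22 *, l++
l=2 r=12: min(14,12)*10=120 best=120 *, r--
l=2 r=11: min(14,6)*9=54 best=120, r--
l=2 r=10: min(14,7)*8=56 best=120, r--
l=2 r=9: min(14,13)*7=91 best=120, r--
l=2 r=8: min(14,2)*6=12 best=120, r--
l=2 r=7: min(14,7)*5=35 best=120, r--
l=2 r=6: min(14,10)*4=40 best=120, r--
l=2 r=5: min(14,9)*3=27 best=120, r--

r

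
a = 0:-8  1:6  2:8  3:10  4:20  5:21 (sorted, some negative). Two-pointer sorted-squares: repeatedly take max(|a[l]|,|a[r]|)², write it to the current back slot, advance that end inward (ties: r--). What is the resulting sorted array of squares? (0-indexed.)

l=0 r=5: |-8|<=|21| out[5]=441, r--
l=0 r=4: |-8|<=|20| out[4]=400, r--
l=0 r=3: |-8|<=|10| out[3]=100, r--
l=0 r=2: |-8|<=|8| out[2]=64, r--
l=0 r=1: |-8|>|6| out[1]=64, l++
l=1 r=1: |6|<=|6| out[0]=36, r--

[36, 64, 64, 100, 400, 441]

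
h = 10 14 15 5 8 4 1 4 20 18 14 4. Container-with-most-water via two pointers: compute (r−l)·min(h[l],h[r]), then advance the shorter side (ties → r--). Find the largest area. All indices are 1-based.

max area = 126

[1,12] min(10,4)*11=44 best=44 * → r--
[1,11] min(10,14)*10=100 best=100 * → l++
[2,11] min(14,14)*9=126 best=126 * → r--
[2,10] min(14,18)*8=112 best=126 → l++
[3,10] min(15,18)*7=105 best=126 → l++
[4,10] min(5,18)*6=30 best=126 → l++
[5,10] min(8,18)*5=40 best=126 → l++
[6,10] min(4,18)*4=16 best=126 → l++
[7,10] min(1,18)*3=3 best=126 → l++
[8,10] min(4,18)*2=8 best=126 → l++
[9,10] min(20,18)*1=18 best=126 → r--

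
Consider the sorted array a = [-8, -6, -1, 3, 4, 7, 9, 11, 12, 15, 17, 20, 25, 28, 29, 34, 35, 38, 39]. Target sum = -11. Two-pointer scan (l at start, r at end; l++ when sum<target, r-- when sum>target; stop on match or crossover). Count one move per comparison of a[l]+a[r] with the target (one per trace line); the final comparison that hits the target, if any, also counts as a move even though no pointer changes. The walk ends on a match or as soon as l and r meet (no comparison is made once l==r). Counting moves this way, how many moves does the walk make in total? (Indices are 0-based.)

l=0 r=18: -8+39=31 >-11, r--
l=0 r=17: -8+38=30 >-11, r--
l=0 r=16: -8+35=27 >-11, r--
l=0 r=15: -8+34=26 >-11, r--
l=0 r=14: -8+29=21 >-11, r--
l=0 r=13: -8+28=20 >-11, r--
l=0 r=12: -8+25=17 >-11, r--
l=0 r=11: -8+20=12 >-11, r--
l=0 r=10: -8+17=9 >-11, r--
l=0 r=9: -8+15=7 >-11, r--
l=0 r=8: -8+12=4 >-11, r--
l=0 r=7: -8+11=3 >-11, r--
l=0 r=6: -8+9=1 >-11, r--
l=0 r=5: -8+7=-1 >-11, r--
l=0 r=4: -8+4=-4 >-11, r--
l=0 r=3: -8+3=-5 >-11, r--
l=0 r=2: -8+-1=-9 >-11, r--
l=0 r=1: -8+-6=-14 <-11, l++

18 moves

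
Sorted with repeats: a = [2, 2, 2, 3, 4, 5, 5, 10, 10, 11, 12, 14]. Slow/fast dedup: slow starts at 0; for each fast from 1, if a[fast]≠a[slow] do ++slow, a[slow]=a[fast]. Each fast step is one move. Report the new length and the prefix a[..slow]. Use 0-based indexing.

(s=0,f=1) a[fast]=2=a[slow] dup → fast++
(s=0,f=2) a[fast]=2=a[slow] dup → fast++
(s=0,f=3) a[fast]=3≠a[slow]=2 write a[1]=3 → slow++,fast++
(s=1,f=4) a[fast]=4≠a[slow]=3 write a[2]=4 → slow++,fast++
(s=2,f=5) a[fast]=5≠a[slow]=4 write a[3]=5 → slow++,fast++
(s=3,f=6) a[fast]=5=a[slow] dup → fast++
(s=3,f=7) a[fast]=10≠a[slow]=5 write a[4]=10 → slow++,fast++
(s=4,f=8) a[fast]=10=a[slow] dup → fast++
(s=4,f=9) a[fast]=11≠a[slow]=10 write a[5]=11 → slow++,fast++
(s=5,f=10) a[fast]=12≠a[slow]=11 write a[6]=12 → slow++,fast++
(s=6,f=11) a[fast]=14≠a[slow]=12 write a[7]=14 → slow++,fast++

length 8; prefix = [2, 3, 4, 5, 10, 11, 12, 14]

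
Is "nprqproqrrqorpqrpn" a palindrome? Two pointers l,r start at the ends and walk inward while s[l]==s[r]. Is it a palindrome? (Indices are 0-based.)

palindrome

l=0 r=17: 'n'=='n', l++,r--
l=1 r=16: 'p'=='p', l++,r--
l=2 r=15: 'r'=='r', l++,r--
l=3 r=14: 'q'=='q', l++,r--
l=4 r=13: 'p'=='p', l++,r--
l=5 r=12: 'r'=='r', l++,r--
l=6 r=11: 'o'=='o', l++,r--
l=7 r=10: 'q'=='q', l++,r--
l=8 r=9: 'r'=='r', l++,r--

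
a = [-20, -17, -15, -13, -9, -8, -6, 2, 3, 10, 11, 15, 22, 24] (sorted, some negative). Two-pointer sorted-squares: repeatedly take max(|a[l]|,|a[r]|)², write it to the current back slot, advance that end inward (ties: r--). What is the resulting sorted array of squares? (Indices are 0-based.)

[4, 9, 36, 64, 81, 100, 121, 169, 225, 225, 289, 400, 484, 576]

[0,13] |-20|<=|24| out[13]=576 → r--
[0,12] |-20|<=|22| out[12]=484 → r--
[0,11] |-20|>|15| out[11]=400 → l++
[1,11] |-17|>|15| out[10]=289 → l++
[2,11] |-15|<=|15| out[9]=225 → r--
[2,10] |-15|>|11| out[8]=225 → l++
[3,10] |-13|>|11| out[7]=169 → l++
[4,10] |-9|<=|11| out[6]=121 → r--
[4,9] |-9|<=|10| out[5]=100 → r--
[4,8] |-9|>|3| out[4]=81 → l++
[5,8] |-8|>|3| out[3]=64 → l++
[6,8] |-6|>|3| out[2]=36 → l++
[7,8] |2|<=|3| out[1]=9 → r--
[7,7] |2|<=|2| out[0]=4 → r--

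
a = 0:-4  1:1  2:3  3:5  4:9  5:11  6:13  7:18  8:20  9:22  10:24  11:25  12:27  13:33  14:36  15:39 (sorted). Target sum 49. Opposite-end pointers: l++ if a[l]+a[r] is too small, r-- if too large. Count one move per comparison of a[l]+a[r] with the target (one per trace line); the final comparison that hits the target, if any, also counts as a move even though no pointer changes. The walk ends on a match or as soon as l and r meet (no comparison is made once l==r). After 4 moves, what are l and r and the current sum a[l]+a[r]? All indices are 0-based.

l=4, r=15, sum=48

[0,15] -4+39=35 <49 → l++
[1,15] 1+39=40 <49 → l++
[2,15] 3+39=42 <49 → l++
[3,15] 5+39=44 <49 → l++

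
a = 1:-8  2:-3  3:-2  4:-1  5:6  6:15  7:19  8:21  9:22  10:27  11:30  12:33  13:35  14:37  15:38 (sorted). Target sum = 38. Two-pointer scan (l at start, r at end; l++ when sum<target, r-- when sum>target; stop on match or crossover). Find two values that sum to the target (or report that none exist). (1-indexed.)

[1,15] -8+38=30 <38 → l++
[2,15] -3+38=35 <38 → l++
[3,15] -2+38=36 <38 → l++
[4,15] -1+38=37 <38 → l++
[5,15] 6+38=44 >38 → r--
[5,14] 6+37=43 >38 → r--
[5,13] 6+35=41 >38 → r--
[5,12] 6+33=39 >38 → r--
[5,11] 6+30=36 <38 → l++
[6,11] 15+30=45 >38 → r--
[6,10] 15+27=42 >38 → r--
[6,9] 15+22=37 <38 → l++
[7,9] 19+22=41 >38 → r--
[7,8] 19+21=40 >38 → r--

no pair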